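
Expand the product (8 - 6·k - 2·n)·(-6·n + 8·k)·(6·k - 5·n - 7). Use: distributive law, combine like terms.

-748·k·n + 156·n² + 336·n + 720·k² - 448·k + 360·k²·n - 28·k·n² - 288·k³ - 60·n³

(8 - 6·k - 2·n)·(-6·n + 8·k)·(6·k - 5·n - 7)
= (-48·n + 64·k + 36·k·n - 48·k² + 12·n² - 16·k·n)·(6·k - 5·n - 7)    [distributive law]
= (-48·n + 64·k + 20·k·n - 48·k² + 12·n²)·(6·k - 5·n - 7)    [combine like terms]
= -288·k·n + 240·n² + 336·n + 384·k² - 320·k·n - 448·k + 120·k²·n - 100·k·n² - 140·k·n - 288·k³ + 240·k²·n + 336·k² + 72·k·n² - 60·n³ - 84·n²    [distributive law]
= -748·k·n + 156·n² + 336·n + 720·k² - 448·k + 360·k²·n - 28·k·n² - 288·k³ - 60·n³    [combine like terms]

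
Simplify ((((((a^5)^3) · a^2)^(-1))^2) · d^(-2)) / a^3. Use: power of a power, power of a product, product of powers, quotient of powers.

a^(-37)d^(-2)

((((((a^5)^3) · a^2)^(-1))^2) · d^(-2)) / a^3
= (((((a^5)^3) · a^2)^(-2)) · d^(-2)) / a^3    [power of a power]
= (((((a^5)^3)^(-2)) · ((a^2)^(-2))) · d^(-2)) / a^3    [power of a product]
= ((((a^5)^(-6)) · ((a^2)^(-2))) · d^(-2)) / a^3    [power of a power]
= ((a^(-30) · ((a^2)^(-2))) · d^(-2)) / a^3    [power of a power]
= ((a^(-30) · a^(-4)) · d^(-2)) / a^3    [power of a power]
= (a^(-34) · d^(-2)) / a^3    [product of powers]
= a^(-37)d^(-2)    [quotient of powers]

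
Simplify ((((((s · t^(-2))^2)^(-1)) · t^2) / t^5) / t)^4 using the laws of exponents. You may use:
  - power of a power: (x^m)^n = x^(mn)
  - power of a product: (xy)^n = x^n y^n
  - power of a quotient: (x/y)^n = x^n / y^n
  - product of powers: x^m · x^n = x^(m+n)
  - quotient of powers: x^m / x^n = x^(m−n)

((((((s · t^(-2))^2)^(-1)) · t^2) / t^5) / t)^4
= ((((((s · t^(-2))^2)^(-1)) · t^2) / t^5)^4) / (t^4)    [power of a quotient]
= ((((((s · t^(-2))^2)^(-1)) · t^2)^4) / ((t^5)^4)) / (t^4)    [power of a quotient]
= ((((((s · t^(-2))^2)^(-1))^4) · ((t^2)^4)) / ((t^5)^4)) / (t^4)    [power of a product]
= (((((s · t^(-2))^2)^(-4)) · ((t^2)^4)) / ((t^5)^4)) / (t^4)    [power of a power]
= ((((s · t^(-2))^(-8)) · ((t^2)^4)) / ((t^5)^4)) / (t^4)    [power of a power]
= ((((s^(-8)) · ((t^(-2))^(-8))) · ((t^2)^4)) / ((t^5)^4)) / (t^4)    [power of a product]
= (((s^(-8) · t^16) · ((t^2)^4)) / ((t^5)^4)) / (t^4)    [power of a power]
= (((s^(-8) · t^16) · t^8) / ((t^5)^4)) / (t^4)    [power of a power]
= (((s^(-8) · t^16) · t^8) / t^20) / (t^4)    [power of a power]
= s^(-8)    [quotient of powers; product of powers]

s^(-8)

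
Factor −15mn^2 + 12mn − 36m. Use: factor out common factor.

3m(−5n^2 + 4n − 12)

−15mn^2 + 12mn − 36m
= 3(−5mn^2 + 4mn − 12m)    [factor out 3]
= 3m(−5n^2 + 4n − 12)    [factor out m]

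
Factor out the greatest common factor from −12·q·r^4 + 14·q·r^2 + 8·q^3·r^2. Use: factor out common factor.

2·q·r^2(−6·r^2 + 7 + 4·q^2)

−12·q·r^4 + 14·q·r^2 + 8·q^3·r^2
= 2(−6·q·r^4 + 7·q·r^2 + 4·q^3·r^2)    [factor out 2]
= 2·q·r^2(−6·r^2 + 7 + 4·q^2)    [factor out q·r^2]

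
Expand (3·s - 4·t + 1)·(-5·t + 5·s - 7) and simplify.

-35·s·t + 15·s^2 - 16·s + 20·t^2 + 23·t - 7

(3·s - 4·t + 1)·(-5·t + 5·s - 7)
= -15·s·t + 15·s^2 - 21·s + 20·t^2 - 20·s·t + 28·t - 5·t + 5·s - 7    [distributive law]
= -35·s·t + 15·s^2 - 16·s + 20·t^2 + 23·t - 7    [combine like terms]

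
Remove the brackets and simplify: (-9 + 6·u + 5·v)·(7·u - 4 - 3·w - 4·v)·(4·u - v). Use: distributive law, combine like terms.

(-9 + 6·u + 5·v)·(7·u - 4 - 3·w - 4·v)·(4·u - v)
= (-63·u + 36 + 27·w + 36·v + 42·u^2 - 24·u - 18·u·w - 24·u·v + 35·u·v - 20·v - 15·v·w - 20·v^2)·(4·u - v)    [distributive law]
= (-87·u + 36 + 27·w + 16·v + 42·u^2 - 18·u·w + 11·u·v - 15·v·w - 20·v^2)·(4·u - v)    [combine like terms]
= -348·u^2 + 87·u·v + 144·u - 36·v + 108·u·w - 27·v·w + 64·u·v - 16·v^2 + 168·u^3 - 42·u^2·v - 72·u^2·w + 18·u·v·w + 44·u^2·v - 11·u·v^2 - 60·u·v·w + 15·v^2·w - 80·u·v^2 + 20·v^3    [distributive law]
= -348·u^2 + 151·u·v + 144·u - 36·v + 108·u·w - 27·v·w - 16·v^2 + 168·u^3 + 2·u^2·v - 72·u^2·w - 42·u·v·w - 91·u·v^2 + 15·v^2·w + 20·v^3    [combine like terms]

-348·u^2 + 151·u·v + 144·u - 36·v + 108·u·w - 27·v·w - 16·v^2 + 168·u^3 + 2·u^2·v - 72·u^2·w - 42·u·v·w - 91·u·v^2 + 15·v^2·w + 20·v^3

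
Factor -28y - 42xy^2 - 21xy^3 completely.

-28y - 42xy^2 - 21xy^3
= 7(-4y - 6xy^2 - 3xy^3)    [factor out 7]
= 7y(-4 - 6xy - 3xy^2)    [factor out y]

7y(-4 - 6xy - 3xy^2)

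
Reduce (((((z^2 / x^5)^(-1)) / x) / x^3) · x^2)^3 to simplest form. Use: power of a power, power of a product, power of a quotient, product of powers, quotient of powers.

x^9z^(-6)

(((((z^2 / x^5)^(-1)) / x) / x^3) · x^2)^3
= (((((z^2 / x^5)^(-1)) / x) / x^3)^3) · ((x^2)^3)    [power of a product]
= (((((z^2 / x^5)^(-1)) / x)^3) / ((x^3)^3)) · ((x^2)^3)    [power of a quotient]
= (((((z^2 / x^5)^(-1))^3) / (x^3)) / ((x^3)^3)) · ((x^2)^3)    [power of a quotient]
= ((((z^2 / x^5)^(-3)) / (x^3)) / ((x^3)^3)) · ((x^2)^3)    [power of a power]
= (((((z^2)^(-3)) / ((x^5)^(-3))) / (x^3)) / ((x^3)^3)) · ((x^2)^3)    [power of a quotient]
= (((z^(-6) / ((x^5)^(-3))) / (x^3)) / ((x^3)^3)) · ((x^2)^3)    [power of a power]
= (((z^(-6) / x^(-15)) / (x^3)) / ((x^3)^3)) · ((x^2)^3)    [power of a power]
= (((z^(-6) / x^(-15)) / x^3) / x^9) · ((x^2)^3)    [power of a power]
= (((z^(-6) / x^(-15)) / x^3) / x^9) · x^6    [power of a power]
= x^9z^(-6)    [quotient of powers; product of powers]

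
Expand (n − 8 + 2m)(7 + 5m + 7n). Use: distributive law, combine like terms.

−49n + 19mn + 7n^2 − 56 − 26m + 10m^2

(n − 8 + 2m)(7 + 5m + 7n)
= 7n + 5mn + 7n^2 − 56 − 40m − 56n + 14m + 10m^2 + 14mn    [distributive law]
= −49n + 19mn + 7n^2 − 56 − 26m + 10m^2    [combine like terms]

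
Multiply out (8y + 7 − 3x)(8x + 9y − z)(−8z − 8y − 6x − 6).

(8y + 7 − 3x)(8x + 9y − z)(−8z − 8y − 6x − 6)
= (64xy + 72y^2 − 8yz + 56x + 63y − 7z − 24x^2 − 27xy + 3xz)(−8z − 8y − 6x − 6)    [distributive law]
= (37xy + 72y^2 − 8yz + 56x + 63y − 7z − 24x^2 + 3xz)(−8z − 8y − 6x − 6)    [combine like terms]
= −296xyz − 296xy^2 − 222x^2y − 222xy − 576y^2z − 576y^3 − 432xy^2 − 432y^2 + 64yz^2 + 64y^2z + 48xyz + 48yz − 448xz − 448xy − 336x^2 − 336x − 504yz − 504y^2 − 378xy − 378y + 56z^2 + 56yz + 42xz + 42z + 192x^2z + 192x^2y + 144x^3 + 144x^2 − 24xz^2 − 24xyz − 18x^2z − 18xz    [distributive law]
= −272xyz − 728xy^2 − 30x^2y − 1048xy − 512y^2z − 576y^3 − 936y^2 + 64yz^2 − 400yz − 424xz − 192x^2 − 336x − 378y + 56z^2 + 42z + 174x^2z + 144x^3 − 24xz^2    [combine like terms]

−272xyz − 728xy^2 − 30x^2y − 1048xy − 512y^2z − 576y^3 − 936y^2 + 64yz^2 − 400yz − 424xz − 192x^2 − 336x − 378y + 56z^2 + 42z + 174x^2z + 144x^3 − 24xz^2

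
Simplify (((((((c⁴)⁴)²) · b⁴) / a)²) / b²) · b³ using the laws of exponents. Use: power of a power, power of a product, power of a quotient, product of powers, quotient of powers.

(((((((c⁴)⁴)²) · b⁴) / a)²) / b²) · b³
= (((((((c⁴)⁴)²) · b⁴)²) / (a²)) / b²) · b³    [power of a quotient]
= (((((((c⁴)⁴)²)²) · ((b⁴)²)) / (a²)) / b²) · b³    [power of a product]
= ((((((c⁴)⁴)⁴) · ((b⁴)²)) / (a²)) / b²) · b³    [power of a power]
= (((((c⁴)¹⁶) · ((b⁴)²)) / (a²)) / b²) · b³    [power of a power]
= (((c⁶⁴ · ((b⁴)²)) / (a²)) / b²) · b³    [power of a power]
= (((c⁶⁴ · b⁸) / (a²)) / b²) · b³    [power of a power]
= a⁻²b⁹c⁶⁴    [quotient of powers; product of powers]

a⁻²b⁹c⁶⁴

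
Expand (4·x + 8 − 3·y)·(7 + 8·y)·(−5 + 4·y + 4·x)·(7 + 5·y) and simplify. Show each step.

(4·x + 8 − 3·y)·(7 + 8·y)·(−5 + 4·y + 4·x)·(7 + 5·y)
= (28·x + 32·x·y + 56 + 64·y − 21·y − 24·y²)·(−5 + 4·y + 4·x)·(7 + 5·y)    [distributive law]
= (28·x + 32·x·y + 56 + 43·y − 24·y²)·(−5 + 4·y + 4·x)·(7 + 5·y)    [combine like terms]
= (−140·x + 112·x·y + 112·x² − 160·x·y + 128·x·y² + 128·x²·y − 280 + 224·y + 224·x − 215·y + 172·y² + 172·x·y + 120·y² − 96·y³ − 96·x·y²)·(7 + 5·y)    [distributive law]
= (84·x + 124·x·y + 112·x² + 32·x·y² + 128·x²·y − 280 + 9·y + 292·y² − 96·y³)·(7 + 5·y)    [combine like terms]
= 588·x + 420·x·y + 868·x·y + 620·x·y² + 784·x² + 560·x²·y + 224·x·y² + 160·x·y³ + 896·x²·y + 640·x²·y² − 1960 − 1400·y + 63·y + 45·y² + 2044·y² + 1460·y³ − 672·y³ − 480·y⁴    [distributive law]
= 588·x + 1288·x·y + 844·x·y² + 784·x² + 1456·x²·y + 160·x·y³ + 640·x²·y² − 1960 − 1337·y + 2089·y² + 788·y³ − 480·y⁴    [combine like terms]

588·x + 1288·x·y + 844·x·y² + 784·x² + 1456·x²·y + 160·x·y³ + 640·x²·y² − 1960 − 1337·y + 2089·y² + 788·y³ − 480·y⁴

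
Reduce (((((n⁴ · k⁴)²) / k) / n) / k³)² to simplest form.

(((((n⁴ · k⁴)²) / k) / n) / k³)²
= (((((n⁴ · k⁴)²) / k) / n)²) / ((k³)²)    [power of a quotient]
= (((((n⁴ · k⁴)²) / k)²) / (n²)) / ((k³)²)    [power of a quotient]
= (((((n⁴ · k⁴)²)²) / (k²)) / (n²)) / ((k³)²)    [power of a quotient]
= ((((n⁴ · k⁴)⁴) / (k²)) / (n²)) / ((k³)²)    [power of a power]
= (((((n⁴)⁴) · ((k⁴)⁴)) / (k²)) / (n²)) / ((k³)²)    [power of a product]
= (((n¹⁶ · ((k⁴)⁴)) / (k²)) / (n²)) / ((k³)²)    [power of a power]
= (((n¹⁶ · k¹⁶) / (k²)) / (n²)) / ((k³)²)    [power of a power]
= (((n¹⁶ · k¹⁶) / k²) / n²) / k⁶    [power of a power]
= k⁸n¹⁴    [quotient of powers; product of powers]

k⁸n¹⁴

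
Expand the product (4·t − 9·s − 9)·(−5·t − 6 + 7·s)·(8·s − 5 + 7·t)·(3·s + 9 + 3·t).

(4·t − 9·s − 9)·(−5·t − 6 + 7·s)·(8·s − 5 + 7·t)·(3·s + 9 + 3·t)
= (−20·t^2 − 24·t + 28·s·t + 45·s·t + 54·s − 63·s^2 + 45·t + 54 − 63·s)·(8·s − 5 + 7·t)·(3·s + 9 + 3·t)    [distributive law]
= (−20·t^2 + 21·t + 73·s·t − 9·s − 63·s^2 + 54)·(8·s − 5 + 7·t)·(3·s + 9 + 3·t)    [combine like terms]
= (−160·s·t^2 + 100·t^2 − 140·t^3 + 168·s·t − 105·t + 147·t^2 + 584·s^2·t − 365·s·t + 511·s·t^2 − 72·s^2 + 45·s − 63·s·t − 504·s^3 + 315·s^2 − 441·s^2·t + 432·s − 270 + 378·t)·(3·s + 9 + 3·t)    [distributive law]
= (351·s·t^2 + 247·t^2 − 140·t^3 − 260·s·t + 273·t + 143·s^2·t + 243·s^2 + 477·s − 504·s^3 − 270)·(3·s + 9 + 3·t)    [combine like terms]
= 1053·s^2·t^2 + 3159·s·t^2 + 1053·s·t^3 + 741·s·t^2 + 2223·t^2 + 741·t^3 − 420·s·t^3 − 1260·t^3 − 420·t^4 − 780·s^2·t − 2340·s·t − 780·s·t^2 + 819·s·t + 2457·t + 819·t^2 + 429·s^3·t + 1287·s^2·t + 429·s^2·t^2 + 729·s^3 + 2187·s^2 + 729·s^2·t + 1431·s^2 + 4293·s + 1431·s·t − 1512·s^4 − 4536·s^3 − 1512·s^3·t − 810·s − 2430 − 810·t    [distributive law]
= 1482·s^2·t^2 + 3120·s·t^2 + 633·s·t^3 + 3042·t^2 − 519·t^3 − 420·t^4 + 1236·s^2·t − 90·s·t + 1647·t − 1083·s^3·t − 3807·s^3 + 3618·s^2 + 3483·s − 1512·s^4 − 2430    [combine like terms]

1482·s^2·t^2 + 3120·s·t^2 + 633·s·t^3 + 3042·t^2 − 519·t^3 − 420·t^4 + 1236·s^2·t − 90·s·t + 1647·t − 1083·s^3·t − 3807·s^3 + 3618·s^2 + 3483·s − 1512·s^4 − 2430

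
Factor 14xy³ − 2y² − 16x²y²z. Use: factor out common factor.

2y²(7xy − 1 − 8x²z)

14xy³ − 2y² − 16x²y²z
= 2(7xy³ − y² − 8x²y²z)    [factor out 2]
= 2y²(7xy − 1 − 8x²z)    [factor out y²]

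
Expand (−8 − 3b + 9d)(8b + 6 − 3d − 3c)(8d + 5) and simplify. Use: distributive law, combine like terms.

−251bd − 410b + 6d − 240 + 489d^2 + 57cd + 120c − 192b^2d − 120b^2 + 648bd^2 + 72bcd + 45bc − 216d^3 − 216cd^2

(−8 − 3b + 9d)(8b + 6 − 3d − 3c)(8d + 5)
= (−64b − 48 + 24d + 24c − 24b^2 − 18b + 9bd + 9bc + 72bd + 54d − 27d^2 − 27cd)(8d + 5)    [distributive law]
= (−82b − 48 + 78d + 24c − 24b^2 + 81bd + 9bc − 27d^2 − 27cd)(8d + 5)    [combine like terms]
= −656bd − 410b − 384d − 240 + 624d^2 + 390d + 192cd + 120c − 192b^2d − 120b^2 + 648bd^2 + 405bd + 72bcd + 45bc − 216d^3 − 135d^2 − 216cd^2 − 135cd    [distributive law]
= −251bd − 410b + 6d − 240 + 489d^2 + 57cd + 120c − 192b^2d − 120b^2 + 648bd^2 + 72bcd + 45bc − 216d^3 − 216cd^2    [combine like terms]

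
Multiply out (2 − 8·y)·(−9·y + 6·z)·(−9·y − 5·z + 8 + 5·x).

(2 − 8·y)·(−9·y + 6·z)·(−9·y − 5·z + 8 + 5·x)
= (−18·y + 12·z + 72·y^2 − 48·y·z)·(−9·y − 5·z + 8 + 5·x)    [distributive law]
= 162·y^2 + 90·y·z − 144·y − 90·x·y − 108·y·z − 60·z^2 + 96·z + 60·x·z − 648·y^3 − 360·y^2·z + 576·y^2 + 360·x·y^2 + 432·y^2·z + 240·y·z^2 − 384·y·z − 240·x·y·z    [distributive law]
= 738·y^2 − 402·y·z − 144·y − 90·x·y − 60·z^2 + 96·z + 60·x·z − 648·y^3 + 72·y^2·z + 360·x·y^2 + 240·y·z^2 − 240·x·y·z    [combine like terms]

738·y^2 − 402·y·z − 144·y − 90·x·y − 60·z^2 + 96·z + 60·x·z − 648·y^3 + 72·y^2·z + 360·x·y^2 + 240·y·z^2 − 240·x·y·z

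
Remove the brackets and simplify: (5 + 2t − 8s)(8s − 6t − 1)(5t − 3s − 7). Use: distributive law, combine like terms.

(5 + 2t − 8s)(8s − 6t − 1)(5t − 3s − 7)
= (40s − 30t − 5 + 16st − 12t² − 2t − 64s² + 48st + 8s)(5t − 3s − 7)    [distributive law]
= (48s − 32t − 5 + 64st − 12t² − 64s²)(5t − 3s − 7)    [combine like terms]
= 240st − 144s² − 336s − 160t² + 96st + 224t − 25t + 15s + 35 + 320st² − 192s²t − 448st − 60t³ + 36st² + 84t² − 320s²t + 192s³ + 448s²    [distributive law]
= −112st + 304s² − 321s − 76t² + 199t + 35 + 356st² − 512s²t − 60t³ + 192s³    [combine like terms]

−112st + 304s² − 321s − 76t² + 199t + 35 + 356st² − 512s²t − 60t³ + 192s³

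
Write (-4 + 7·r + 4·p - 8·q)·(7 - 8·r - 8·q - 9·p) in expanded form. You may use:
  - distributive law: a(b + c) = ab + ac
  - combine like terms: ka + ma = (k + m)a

-28 + 81·r - 24·q + 64·p - 56·r^2 + 8·q·r - 95·p·r + 40·p·q - 36·p^2 + 64·q^2

(-4 + 7·r + 4·p - 8·q)·(7 - 8·r - 8·q - 9·p)
= -28 + 32·r + 32·q + 36·p + 49·r - 56·r^2 - 56·q·r - 63·p·r + 28·p - 32·p·r - 32·p·q - 36·p^2 - 56·q + 64·q·r + 64·q^2 + 72·p·q    [distributive law]
= -28 + 81·r - 24·q + 64·p - 56·r^2 + 8·q·r - 95·p·r + 40·p·q - 36·p^2 + 64·q^2    [combine like terms]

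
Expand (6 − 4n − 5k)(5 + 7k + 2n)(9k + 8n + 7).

(6 − 4n − 5k)(5 + 7k + 2n)(9k + 8n + 7)
= (30 + 42k + 12n − 20n − 28kn − 8n² − 25k − 35k² − 10kn)(9k + 8n + 7)    [distributive law]
= (30 + 17k − 8n − 38kn − 8n² − 35k²)(9k + 8n + 7)    [combine like terms]
= 270k + 240n + 210 + 153k² + 136kn + 119k − 72kn − 64n² − 56n − 342k²n − 304kn² − 266kn − 72kn² − 64n³ − 56n² − 315k³ − 280k²n − 245k²    [distributive law]
= 389k + 184n + 210 − 92k² − 202kn − 120n² − 622k²n − 376kn² − 64n³ − 315k³    [combine like terms]

389k + 184n + 210 − 92k² − 202kn − 120n² − 622k²n − 376kn² − 64n³ − 315k³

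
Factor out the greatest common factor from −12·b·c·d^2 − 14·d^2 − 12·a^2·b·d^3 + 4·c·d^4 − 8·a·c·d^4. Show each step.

2·d^2(−6·b·c − 7 − 6·a^2·b·d + 2·c·d^2 − 4·a·c·d^2)

−12·b·c·d^2 − 14·d^2 − 12·a^2·b·d^3 + 4·c·d^4 − 8·a·c·d^4
= 2(−6·b·c·d^2 − 7·d^2 − 6·a^2·b·d^3 + 2·c·d^4 − 4·a·c·d^4)    [factor out 2]
= 2·d^2(−6·b·c − 7 − 6·a^2·b·d + 2·c·d^2 − 4·a·c·d^2)    [factor out d^2]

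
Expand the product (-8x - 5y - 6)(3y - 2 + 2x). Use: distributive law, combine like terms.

(-8x - 5y - 6)(3y - 2 + 2x)
= -24xy + 16x - 16x^2 - 15y^2 + 10y - 10xy - 18y + 12 - 12x    [distributive law]
= -34xy + 4x - 16x^2 - 15y^2 - 8y + 12    [combine like terms]

-34xy + 4x - 16x^2 - 15y^2 - 8y + 12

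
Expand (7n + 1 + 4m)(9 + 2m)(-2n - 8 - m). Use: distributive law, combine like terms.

-126n² - 522n - 251mn - 28mn² - 30m²n - 72 - 313m - 102m² - 8m³

(7n + 1 + 4m)(9 + 2m)(-2n - 8 - m)
= (63n + 14mn + 9 + 2m + 36m + 8m²)(-2n - 8 - m)    [distributive law]
= (63n + 14mn + 9 + 38m + 8m²)(-2n - 8 - m)    [combine like terms]
= -126n² - 504n - 63mn - 28mn² - 112mn - 14m²n - 18n - 72 - 9m - 76mn - 304m - 38m² - 16m²n - 64m² - 8m³    [distributive law]
= -126n² - 522n - 251mn - 28mn² - 30m²n - 72 - 313m - 102m² - 8m³    [combine like terms]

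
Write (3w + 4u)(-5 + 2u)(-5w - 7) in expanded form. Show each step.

75w² + 105w - 30uw² + 58uw + 140u - 40u²w - 56u²

(3w + 4u)(-5 + 2u)(-5w - 7)
= (-15w + 6uw - 20u + 8u²)(-5w - 7)    [distributive law]
= 75w² + 105w - 30uw² - 42uw + 100uw + 140u - 40u²w - 56u²    [distributive law]
= 75w² + 105w - 30uw² + 58uw + 140u - 40u²w - 56u²    [combine like terms]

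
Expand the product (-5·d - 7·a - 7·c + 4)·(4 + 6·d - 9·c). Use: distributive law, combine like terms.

(-5·d - 7·a - 7·c + 4)·(4 + 6·d - 9·c)
= -20·d - 30·d² + 45·c·d - 28·a - 42·a·d + 63·a·c - 28·c - 42·c·d + 63·c² + 16 + 24·d - 36·c    [distributive law]
= 4·d - 30·d² + 3·c·d - 28·a - 42·a·d + 63·a·c - 64·c + 63·c² + 16    [combine like terms]

4·d - 30·d² + 3·c·d - 28·a - 42·a·d + 63·a·c - 64·c + 63·c² + 16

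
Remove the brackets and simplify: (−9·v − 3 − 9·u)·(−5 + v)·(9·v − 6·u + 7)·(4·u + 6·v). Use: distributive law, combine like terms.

1800·u·v^2 + 1890·v^3 − 1260·u^2·v + 3066·u·v + 2574·v^2 − 486·u·v^3 − 486·v^4 + 216·u^2·v^2 + 900·u^2 + 420·u + 630·v − 1080·u^3 + 216·u^3·v

(−9·v − 3 − 9·u)·(−5 + v)·(9·v − 6·u + 7)·(4·u + 6·v)
= (45·v − 9·v^2 + 15 − 3·v + 45·u − 9·u·v)·(9·v − 6·u + 7)·(4·u + 6·v)    [distributive law]
= (42·v − 9·v^2 + 15 + 45·u − 9·u·v)·(9·v − 6·u + 7)·(4·u + 6·v)    [combine like terms]
= (378·v^2 − 252·u·v + 294·v − 81·v^3 + 54·u·v^2 − 63·v^2 + 135·v − 90·u + 105 + 405·u·v − 270·u^2 + 315·u − 81·u·v^2 + 54·u^2·v − 63·u·v)·(4·u + 6·v)    [distributive law]
= (315·v^2 + 90·u·v + 429·v − 81·v^3 − 27·u·v^2 + 225·u + 105 − 270·u^2 + 54·u^2·v)·(4·u + 6·v)    [combine like terms]
= 1260·u·v^2 + 1890·v^3 + 360·u^2·v + 540·u·v^2 + 1716·u·v + 2574·v^2 − 324·u·v^3 − 486·v^4 − 108·u^2·v^2 − 162·u·v^3 + 900·u^2 + 1350·u·v + 420·u + 630·v − 1080·u^3 − 1620·u^2·v + 216·u^3·v + 324·u^2·v^2    [distributive law]
= 1800·u·v^2 + 1890·v^3 − 1260·u^2·v + 3066·u·v + 2574·v^2 − 486·u·v^3 − 486·v^4 + 216·u^2·v^2 + 900·u^2 + 420·u + 630·v − 1080·u^3 + 216·u^3·v    [combine like terms]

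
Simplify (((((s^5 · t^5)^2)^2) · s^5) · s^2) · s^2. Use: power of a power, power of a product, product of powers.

s^29t^20

(((((s^5 · t^5)^2)^2) · s^5) · s^2) · s^2
= ((((s^5 · t^5)^4) · s^5) · s^2) · s^2    [power of a power]
= (((((s^5)^4) · ((t^5)^4)) · s^5) · s^2) · s^2    [power of a product]
= (((s^20 · ((t^5)^4)) · s^5) · s^2) · s^2    [power of a power]
= (((s^20 · t^20) · s^5) · s^2) · s^2    [power of a power]
= s^29t^20    [product of powers]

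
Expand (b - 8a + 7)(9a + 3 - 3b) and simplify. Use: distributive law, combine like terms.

(b - 8a + 7)(9a + 3 - 3b)
= 9ab + 3b - 3b^2 - 72a^2 - 24a + 24ab + 63a + 21 - 21b    [distributive law]
= 33ab - 18b - 3b^2 - 72a^2 + 39a + 21    [combine like terms]

33ab - 18b - 3b^2 - 72a^2 + 39a + 21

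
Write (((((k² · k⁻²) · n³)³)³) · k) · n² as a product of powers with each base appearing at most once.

(((((k² · k⁻²) · n³)³)³) · k) · n²
= ((((k² · k⁻²) · n³)⁹) · k) · n²    [power of a power]
= ((((k² · k⁻²)⁹) · ((n³)⁹)) · k) · n²    [power of a product]
= (((((k²)⁹) · ((k⁻²)⁹)) · ((n³)⁹)) · k) · n²    [power of a product]
= (((k¹⁸ · ((k⁻²)⁹)) · ((n³)⁹)) · k) · n²    [power of a power]
= (((k¹⁸ · k⁻¹⁸) · ((n³)⁹)) · k) · n²    [power of a power]
= ((k⁰ · ((n³)⁹)) · k) · n²    [product of powers]
= ((k⁰ · n²⁷) · k) · n²    [power of a power]
= kn²⁹    [product of powers]

kn²⁹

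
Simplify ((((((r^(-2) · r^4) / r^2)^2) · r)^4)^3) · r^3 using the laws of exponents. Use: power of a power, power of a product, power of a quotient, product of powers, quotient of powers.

r^15

((((((r^(-2) · r^4) / r^2)^2) · r)^4)^3) · r^3
= (((((r^(-2) · r^4) / r^2)^2) · r)^12) · r^3    [power of a power]
= (((((r^(-2) · r^4) / r^2)^2)^12) · (r^12)) · r^3    [power of a product]
= ((((r^(-2) · r^4) / r^2)^24) · (r^12)) · r^3    [power of a power]
= ((((r^(-2) · r^4)^24) / ((r^2)^24)) · (r^12)) · r^3    [power of a quotient]
= (((((r^(-2))^24) · ((r^4)^24)) / ((r^2)^24)) · (r^12)) · r^3    [power of a product]
= (((r^(-48) · ((r^4)^24)) / ((r^2)^24)) · (r^12)) · r^3    [power of a power]
= (((r^(-48) · r^96) / ((r^2)^24)) · (r^12)) · r^3    [power of a power]
= ((r^48 / ((r^2)^24)) · (r^12)) · r^3    [product of powers]
= ((r^48 / r^48) · (r^12)) · r^3    [power of a power]
= (r^0 · (r^12)) · r^3    [quotient of powers]
= r^12 · r^3    [product of powers]
= r^15    [product of powers]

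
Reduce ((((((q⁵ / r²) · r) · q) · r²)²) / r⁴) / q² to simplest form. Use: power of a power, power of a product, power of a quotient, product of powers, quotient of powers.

((((((q⁵ / r²) · r) · q) · r²)²) / r⁴) / q²
= ((((((q⁵ / r²) · r) · q)²) · ((r²)²)) / r⁴) / q²    [power of a product]
= ((((((q⁵ / r²) · r)²) · (q²)) · ((r²)²)) / r⁴) / q²    [power of a product]
= ((((((q⁵ / r²)²) · (r²)) · (q²)) · ((r²)²)) / r⁴) / q²    [power of a product]
= (((((((q⁵)²) / ((r²)²)) · (r²)) · (q²)) · ((r²)²)) / r⁴) / q²    [power of a quotient]
= (((((q¹⁰ / ((r²)²)) · (r²)) · (q²)) · ((r²)²)) / r⁴) / q²    [power of a power]
= (((((q¹⁰ / r⁴) · (r²)) · (q²)) · ((r²)²)) / r⁴) / q²    [power of a power]
= (((((q¹⁰ / r⁴) · r²) · q²) · r⁴) / r⁴) / q²    [power of a power]
= q¹⁰·r⁻²    [quotient of powers; product of powers]

q¹⁰·r⁻²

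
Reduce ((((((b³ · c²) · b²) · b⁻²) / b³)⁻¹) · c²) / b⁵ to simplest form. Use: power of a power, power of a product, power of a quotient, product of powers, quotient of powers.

((((((b³ · c²) · b²) · b⁻²) / b³)⁻¹) · c²) / b⁵
= ((((((b³ · c²) · b²) · b⁻²)⁻¹) / ((b³)⁻¹)) · c²) / b⁵    [power of a quotient]
= ((((((b³ · c²) · b²)⁻¹) · ((b⁻²)⁻¹)) / ((b³)⁻¹)) · c²) / b⁵    [power of a product]
= ((((((b³ · c²)⁻¹) · ((b²)⁻¹)) · ((b⁻²)⁻¹)) / ((b³)⁻¹)) · c²) / b⁵    [power of a product]
= (((((((b³)⁻¹) · ((c²)⁻¹)) · ((b²)⁻¹)) · ((b⁻²)⁻¹)) / ((b³)⁻¹)) · c²) / b⁵    [power of a product]
= (((((b⁻³ · ((c²)⁻¹)) · ((b²)⁻¹)) · ((b⁻²)⁻¹)) / ((b³)⁻¹)) · c²) / b⁵    [power of a power]
= (((((b⁻³ · c⁻²) · ((b²)⁻¹)) · ((b⁻²)⁻¹)) / ((b³)⁻¹)) · c²) / b⁵    [power of a power]
= (((((b⁻³ · c⁻²) · b⁻²) · ((b⁻²)⁻¹)) / ((b³)⁻¹)) · c²) / b⁵    [power of a power]
= (((((b⁻³ · c⁻²) · b⁻²) · b²) / ((b³)⁻¹)) · c²) / b⁵    [power of a power]
= (((((b⁻³ · c⁻²) · b⁻²) · b²) / b⁻³) · c²) / b⁵    [power of a power]
= b⁻⁵    [quotient of powers; product of powers]

b⁻⁵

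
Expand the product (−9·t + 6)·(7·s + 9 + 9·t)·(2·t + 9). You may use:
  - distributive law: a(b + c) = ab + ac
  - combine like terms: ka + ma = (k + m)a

−126·s·t^2 − 483·s·t − 783·t^2 − 135·t − 162·t^3 + 378·s + 486

(−9·t + 6)·(7·s + 9 + 9·t)·(2·t + 9)
= (−63·s·t − 81·t − 81·t^2 + 42·s + 54 + 54·t)·(2·t + 9)    [distributive law]
= (−63·s·t − 27·t − 81·t^2 + 42·s + 54)·(2·t + 9)    [combine like terms]
= −126·s·t^2 − 567·s·t − 54·t^2 − 243·t − 162·t^3 − 729·t^2 + 84·s·t + 378·s + 108·t + 486    [distributive law]
= −126·s·t^2 − 483·s·t − 783·t^2 − 135·t − 162·t^3 + 378·s + 486    [combine like terms]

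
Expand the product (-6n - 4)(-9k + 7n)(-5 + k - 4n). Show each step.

(-6n - 4)(-9k + 7n)(-5 + k - 4n)
= (54kn - 42n^2 + 36k - 28n)(-5 + k - 4n)    [distributive law]
= -270kn + 54k^2n - 216kn^2 + 210n^2 - 42kn^2 + 168n^3 - 180k + 36k^2 - 144kn + 140n - 28kn + 112n^2    [distributive law]
= -442kn + 54k^2n - 258kn^2 + 322n^2 + 168n^3 - 180k + 36k^2 + 140n    [combine like terms]

-442kn + 54k^2n - 258kn^2 + 322n^2 + 168n^3 - 180k + 36k^2 + 140n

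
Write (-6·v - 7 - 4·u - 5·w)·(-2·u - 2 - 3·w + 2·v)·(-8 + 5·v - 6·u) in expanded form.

(-6·v - 7 - 4·u - 5·w)·(-2·u - 2 - 3·w + 2·v)·(-8 + 5·v - 6·u)
= (12·u·v + 12·v + 18·v·w - 12·v² + 14·u + 14 + 21·w - 14·v + 8·u² + 8·u + 12·u·w - 8·u·v + 10·u·w + 10·w + 15·w² - 10·v·w)·(-8 + 5·v - 6·u)    [distributive law]
= (4·u·v - 2·v + 8·v·w - 12·v² + 22·u + 14 + 31·w + 8·u² + 22·u·w + 15·w²)·(-8 + 5·v - 6·u)    [combine like terms]
= -32·u·v + 20·u·v² - 24·u²·v + 16·v - 10·v² + 12·u·v - 64·v·w + 40·v²·w - 48·u·v·w + 96·v² - 60·v³ + 72·u·v² - 176·u + 110·u·v - 132·u² - 112 + 70·v - 84·u - 248·w + 155·v·w - 186·u·w - 64·u² + 40·u²·v - 48·u³ - 176·u·w + 110·u·v·w - 132·u²·w - 120·w² + 75·v·w² - 90·u·w²    [distributive law]
= 90·u·v + 92·u·v² + 16·u²·v + 86·v + 86·v² + 91·v·w + 40·v²·w + 62·u·v·w - 60·v³ - 260·u - 196·u² - 112 - 248·w - 362·u·w - 48·u³ - 132·u²·w - 120·w² + 75·v·w² - 90·u·w²    [combine like terms]

90·u·v + 92·u·v² + 16·u²·v + 86·v + 86·v² + 91·v·w + 40·v²·w + 62·u·v·w - 60·v³ - 260·u - 196·u² - 112 - 248·w - 362·u·w - 48·u³ - 132·u²·w - 120·w² + 75·v·w² - 90·u·w²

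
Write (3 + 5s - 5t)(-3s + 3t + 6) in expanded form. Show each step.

(3 + 5s - 5t)(-3s + 3t + 6)
= -9s + 9t + 18 - 15s^2 + 15st + 30s + 15st - 15t^2 - 30t    [distributive law]
= 21s - 21t + 18 - 15s^2 + 30st - 15t^2    [combine like terms]

21s - 21t + 18 - 15s^2 + 30st - 15t^2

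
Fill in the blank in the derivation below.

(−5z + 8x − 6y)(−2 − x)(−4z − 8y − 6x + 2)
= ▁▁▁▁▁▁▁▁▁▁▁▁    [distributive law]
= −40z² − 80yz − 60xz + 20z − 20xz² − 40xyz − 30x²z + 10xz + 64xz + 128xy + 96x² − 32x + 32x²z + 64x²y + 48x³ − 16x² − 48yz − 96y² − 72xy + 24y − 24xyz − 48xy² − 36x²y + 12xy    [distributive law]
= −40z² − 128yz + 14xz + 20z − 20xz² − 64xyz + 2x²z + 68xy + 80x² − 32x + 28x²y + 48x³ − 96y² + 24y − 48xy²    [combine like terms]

Applying distributive law to the line above:

(10z + 5xz − 16x − 8x² + 12y + 6xy)(−4z − 8y − 6x + 2)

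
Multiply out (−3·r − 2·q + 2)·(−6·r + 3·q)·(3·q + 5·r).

(−3·r − 2·q + 2)·(−6·r + 3·q)·(3·q + 5·r)
= (18·r^2 − 9·q·r + 12·q·r − 6·q^2 − 12·r + 6·q)·(3·q + 5·r)    [distributive law]
= (18·r^2 + 3·q·r − 6·q^2 − 12·r + 6·q)·(3·q + 5·r)    [combine like terms]
= 54·q·r^2 + 90·r^3 + 9·q^2·r + 15·q·r^2 − 18·q^3 − 30·q^2·r − 36·q·r − 60·r^2 + 18·q^2 + 30·q·r    [distributive law]
= 69·q·r^2 + 90·r^3 − 21·q^2·r − 18·q^3 − 6·q·r − 60·r^2 + 18·q^2    [combine like terms]

69·q·r^2 + 90·r^3 − 21·q^2·r − 18·q^3 − 6·q·r − 60·r^2 + 18·q^2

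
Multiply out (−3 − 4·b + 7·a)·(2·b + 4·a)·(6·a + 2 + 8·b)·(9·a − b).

−1208·a²·b − 440·a·b² − 84·a·b + 12·b² + 64·b³ − 144·a³ − 216·a² − 788·a²·b² − 512·a·b³ + 64·b⁴ + 1740·a³·b + 1512·a⁴

(−3 − 4·b + 7·a)·(2·b + 4·a)·(6·a + 2 + 8·b)·(9·a − b)
= (−6·b − 12·a − 8·b² − 16·a·b + 14·a·b + 28·a²)·(6·a + 2 + 8·b)·(9·a − b)    [distributive law]
= (−6·b − 12·a − 8·b² − 2·a·b + 28·a²)·(6·a + 2 + 8·b)·(9·a − b)    [combine like terms]
= (−36·a·b − 12·b − 48·b² − 72·a² − 24·a − 96·a·b − 48·a·b² − 16·b² − 64·b³ − 12·a²·b − 4·a·b − 16·a·b² + 168·a³ + 56·a² + 224·a²·b)·(9·a − b)    [distributive law]
= (−136·a·b − 12·b − 64·b² − 16·a² − 24·a − 64·a·b² − 64·b³ + 212·a²·b + 168·a³)·(9·a − b)    [combine like terms]
= −1224·a²·b + 136·a·b² − 108·a·b + 12·b² − 576·a·b² + 64·b³ − 144·a³ + 16·a²·b − 216·a² + 24·a·b − 576·a²·b² + 64·a·b³ − 576·a·b³ + 64·b⁴ + 1908·a³·b − 212·a²·b² + 1512·a⁴ − 168·a³·b    [distributive law]
= −1208·a²·b − 440·a·b² − 84·a·b + 12·b² + 64·b³ − 144·a³ − 216·a² − 788·a²·b² − 512·a·b³ + 64·b⁴ + 1740·a³·b + 1512·a⁴    [combine like terms]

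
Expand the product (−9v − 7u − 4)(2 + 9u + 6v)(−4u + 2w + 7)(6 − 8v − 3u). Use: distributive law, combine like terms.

(−9v − 7u − 4)(2 + 9u + 6v)(−4u + 2w + 7)(6 − 8v − 3u)
= (−18v − 81uv − 54v² − 14u − 63u² − 42uv − 8 − 36u − 24v)(−4u + 2w + 7)(6 − 8v − 3u)    [distributive law]
= (−42v − 123uv − 54v² − 50u − 63u² − 8)(−4u + 2w + 7)(6 − 8v − 3u)    [combine like terms]
= (168uv − 84vw − 294v + 492u²v − 246uvw − 861uv + 216uv² − 108v²w − 378v² + 200u² − 100uw − 350u + 252u³ − 126u²w − 441u² + 32u − 16w − 56)(6 − 8v − 3u)    [distributive law]
= (−693uv − 84vw − 294v + 492u²v − 246uvw + 216uv² − 108v²w − 378v² − 241u² − 100uw − 318u + 252u³ − 126u²w − 16w − 56)(6 − 8v − 3u)    [combine like terms]
= −4158uv + 5544uv² + 2079u²v − 504vw + 672v²w + 252uvw − 1764v + 2352v² + 882uv + 2952u²v − 3936u²v² − 1476u³v − 1476uvw + 1968uv²w + 738u²vw + 1296uv² − 1728uv³ − 648u²v² − 648v²w + 864v³w + 324uv²w − 2268v² + 3024v³ + 1134uv² − 1446u² + 1928u²v + 723u³ − 600uw + 800uvw + 300u²w − 1908u + 2544uv + 954u² + 1512u³ − 2016u³v − 756u⁴ − 756u²w + 1008u²vw + 378u³w − 96w + 128vw + 48uw − 336 + 448v + 168u    [distributive law]
= −732uv + 7974uv² + 6959u²v − 376vw + 24v²w − 424uvw − 1316v + 84v² − 4584u²v² − 3492u³v + 2292uv²w + 1746u²vw − 1728uv³ + 864v³w + 3024v³ − 492u² + 2235u³ − 552uw − 456u²w − 1740u − 756u⁴ + 378u³w − 96w − 336    [combine like terms]

−732uv + 7974uv² + 6959u²v − 376vw + 24v²w − 424uvw − 1316v + 84v² − 4584u²v² − 3492u³v + 2292uv²w + 1746u²vw − 1728uv³ + 864v³w + 3024v³ − 492u² + 2235u³ − 552uw − 456u²w − 1740u − 756u⁴ + 378u³w − 96w − 336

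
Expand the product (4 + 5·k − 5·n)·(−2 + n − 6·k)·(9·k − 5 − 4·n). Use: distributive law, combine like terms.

(4 + 5·k − 5·n)·(−2 + n − 6·k)·(9·k − 5 − 4·n)
= (−8 + 4·n − 24·k − 10·k + 5·k·n − 30·k^2 + 10·n − 5·n^2 + 30·k·n)·(9·k − 5 − 4·n)    [distributive law]
= (−8 + 14·n − 34·k + 35·k·n − 30·k^2 − 5·n^2)·(9·k − 5 − 4·n)    [combine like terms]
= −72·k + 40 + 32·n + 126·k·n − 70·n − 56·n^2 − 306·k^2 + 170·k + 136·k·n + 315·k^2·n − 175·k·n − 140·k·n^2 − 270·k^3 + 150·k^2 + 120·k^2·n − 45·k·n^2 + 25·n^2 + 20·n^3    [distributive law]
= 98·k + 40 − 38·n + 87·k·n − 31·n^2 − 156·k^2 + 435·k^2·n − 185·k·n^2 − 270·k^3 + 20·n^3    [combine like terms]

98·k + 40 − 38·n + 87·k·n − 31·n^2 − 156·k^2 + 435·k^2·n − 185·k·n^2 − 270·k^3 + 20·n^3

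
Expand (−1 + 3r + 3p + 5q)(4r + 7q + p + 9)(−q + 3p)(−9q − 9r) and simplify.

549q^2r + 207qr^2 − 1413pqr − 621pr^2 + 342q^3 − 792pq^2 − 702p^2q − 702p^2r − 81q^2 − 81qr + 243pq + 243pr + 477q^2r^2 + 108qr^3 − 1296pqr^2 − 324pr^3 + 684q^3r − 1683pq^2r − 1080p^2qr − 405p^2r^2 − 711pq^3 − 675p^2q^2 − 81p^3q − 81p^3r + 315q^4

(−1 + 3r + 3p + 5q)(4r + 7q + p + 9)(−q + 3p)(−9q − 9r)
= (−4r − 7q − p − 9 + 12r^2 + 21qr + 3pr + 27r + 12pr + 21pq + 3p^2 + 27p + 20qr + 35q^2 + 5pq + 45q)(−q + 3p)(−9q − 9r)    [distributive law]
= (23r + 38q + 26p − 9 + 12r^2 + 41qr + 15pr + 26pq + 3p^2 + 35q^2)(−q + 3p)(−9q − 9r)    [combine like terms]
= (−23qr + 69pr − 38q^2 + 114pq − 26pq + 78p^2 + 9q − 27p − 12qr^2 + 36pr^2 − 41q^2r + 123pqr − 15pqr + 45p^2r − 26pq^2 + 78p^2q − 3p^2q + 9p^3 − 35q^3 + 105pq^2)(−9q − 9r)    [distributive law]
= (−23qr + 69pr − 38q^2 + 88pq + 78p^2 + 9q − 27p − 12qr^2 + 36pr^2 − 41q^2r + 108pqr + 45p^2r + 79pq^2 + 75p^2q + 9p^3 − 35q^3)(−9q − 9r)    [combine like terms]
= 207q^2r + 207qr^2 − 621pqr − 621pr^2 + 342q^3 + 342q^2r − 792pq^2 − 792pqr − 702p^2q − 702p^2r − 81q^2 − 81qr + 243pq + 243pr + 108q^2r^2 + 108qr^3 − 324pqr^2 − 324pr^3 + 369q^3r + 369q^2r^2 − 972pq^2r − 972pqr^2 − 405p^2qr − 405p^2r^2 − 711pq^3 − 711pq^2r − 675p^2q^2 − 675p^2qr − 81p^3q − 81p^3r + 315q^4 + 315q^3r    [distributive law]
= 549q^2r + 207qr^2 − 1413pqr − 621pr^2 + 342q^3 − 792pq^2 − 702p^2q − 702p^2r − 81q^2 − 81qr + 243pq + 243pr + 477q^2r^2 + 108qr^3 − 1296pqr^2 − 324pr^3 + 684q^3r − 1683pq^2r − 1080p^2qr − 405p^2r^2 − 711pq^3 − 675p^2q^2 − 81p^3q − 81p^3r + 315q^4    [combine like terms]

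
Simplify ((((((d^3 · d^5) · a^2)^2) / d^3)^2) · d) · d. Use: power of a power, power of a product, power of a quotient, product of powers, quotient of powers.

a^8d^28

((((((d^3 · d^5) · a^2)^2) / d^3)^2) · d) · d
= ((((((d^3 · d^5) · a^2)^2)^2) / ((d^3)^2)) · d) · d    [power of a quotient]
= (((((d^3 · d^5) · a^2)^4) / ((d^3)^2)) · d) · d    [power of a power]
= (((((d^3 · d^5)^4) · ((a^2)^4)) / ((d^3)^2)) · d) · d    [power of a product]
= ((((((d^3)^4) · ((d^5)^4)) · ((a^2)^4)) / ((d^3)^2)) · d) · d    [power of a product]
= ((((d^12 · ((d^5)^4)) · ((a^2)^4)) / ((d^3)^2)) · d) · d    [power of a power]
= ((((d^12 · d^20) · ((a^2)^4)) / ((d^3)^2)) · d) · d    [power of a power]
= (((d^32 · ((a^2)^4)) / ((d^3)^2)) · d) · d    [product of powers]
= (((d^32 · a^8) / ((d^3)^2)) · d) · d    [power of a power]
= (((d^32 · a^8) / d^6) · d) · d    [power of a power]
= a^8d^28    [quotient of powers; product of powers]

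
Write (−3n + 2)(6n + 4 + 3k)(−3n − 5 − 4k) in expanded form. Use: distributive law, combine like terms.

(−3n + 2)(6n + 4 + 3k)(−3n − 5 − 4k)
= (−18n² − 12n − 9kn + 12n + 8 + 6k)(−3n − 5 − 4k)    [distributive law]
= (−18n² − 9kn + 8 + 6k)(−3n − 5 − 4k)    [combine like terms]
= 54n³ + 90n² + 72kn² + 27kn² + 45kn + 36k²n − 24n − 40 − 32k − 18kn − 30k − 24k²    [distributive law]
= 54n³ + 90n² + 99kn² + 27kn + 36k²n − 24n − 40 − 62k − 24k²    [combine like terms]

54n³ + 90n² + 99kn² + 27kn + 36k²n − 24n − 40 − 62k − 24k²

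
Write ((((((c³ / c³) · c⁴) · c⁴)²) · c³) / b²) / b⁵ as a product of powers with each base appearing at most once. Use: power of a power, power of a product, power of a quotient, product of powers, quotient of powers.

((((((c³ / c³) · c⁴) · c⁴)²) · c³) / b²) / b⁵
= ((((((c³ / c³) · c⁴)²) · ((c⁴)²)) · c³) / b²) / b⁵    [power of a product]
= ((((((c³ / c³)²) · ((c⁴)²)) · ((c⁴)²)) · c³) / b²) / b⁵    [power of a product]
= (((((((c³)²) / ((c³)²)) · ((c⁴)²)) · ((c⁴)²)) · c³) / b²) / b⁵    [power of a quotient]
= (((((c⁶ / ((c³)²)) · ((c⁴)²)) · ((c⁴)²)) · c³) / b²) / b⁵    [power of a power]
= (((((c⁶ / c⁶) · ((c⁴)²)) · ((c⁴)²)) · c³) / b²) / b⁵    [power of a power]
= ((((c⁰ · ((c⁴)²)) · ((c⁴)²)) · c³) / b²) / b⁵    [quotient of powers]
= ((((c⁰ · c⁸) · ((c⁴)²)) · c³) / b²) / b⁵    [power of a power]
= (((c⁸ · ((c⁴)²)) · c³) / b²) / b⁵    [product of powers]
= (((c⁸ · c⁸) · c³) / b²) / b⁵    [power of a power]
= ((c¹⁶ · c³) / b²) / b⁵    [product of powers]
= (c¹⁹ / b²) / b⁵    [product of powers]
= b⁻⁷·c¹⁹    [quotient of powers; product of powers]

b⁻⁷·c¹⁹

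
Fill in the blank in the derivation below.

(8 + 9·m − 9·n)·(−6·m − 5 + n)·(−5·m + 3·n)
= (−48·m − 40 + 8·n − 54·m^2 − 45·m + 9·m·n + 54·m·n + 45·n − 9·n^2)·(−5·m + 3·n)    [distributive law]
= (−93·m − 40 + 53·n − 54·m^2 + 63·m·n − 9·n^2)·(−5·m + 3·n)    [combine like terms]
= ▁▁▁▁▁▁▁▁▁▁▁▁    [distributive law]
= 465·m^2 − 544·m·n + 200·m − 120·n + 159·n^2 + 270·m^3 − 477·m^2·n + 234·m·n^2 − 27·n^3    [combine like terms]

By distributive law:

465·m^2 − 279·m·n + 200·m − 120·n − 265·m·n + 159·n^2 + 270·m^3 − 162·m^2·n − 315·m^2·n + 189·m·n^2 + 45·m·n^2 − 27·n^3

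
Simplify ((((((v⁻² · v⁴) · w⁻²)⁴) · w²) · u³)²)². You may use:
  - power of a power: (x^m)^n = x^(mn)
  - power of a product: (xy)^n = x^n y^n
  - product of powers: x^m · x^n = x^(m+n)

((((((v⁻² · v⁴) · w⁻²)⁴) · w²) · u³)²)²
= (((((v⁻² · v⁴) · w⁻²)⁴) · w²) · u³)⁴    [power of a power]
= (((((v⁻² · v⁴) · w⁻²)⁴) · w²)⁴) · ((u³)⁴)    [power of a product]
= (((((v⁻² · v⁴) · w⁻²)⁴)⁴) · ((w²)⁴)) · ((u³)⁴)    [power of a product]
= ((((v⁻² · v⁴) · w⁻²)¹⁶) · ((w²)⁴)) · ((u³)⁴)    [power of a power]
= ((((v⁻² · v⁴)¹⁶) · ((w⁻²)¹⁶)) · ((w²)⁴)) · ((u³)⁴)    [power of a product]
= (((((v⁻²)¹⁶) · ((v⁴)¹⁶)) · ((w⁻²)¹⁶)) · ((w²)⁴)) · ((u³)⁴)    [power of a product]
= (((v⁻³² · ((v⁴)¹⁶)) · ((w⁻²)¹⁶)) · ((w²)⁴)) · ((u³)⁴)    [power of a power]
= (((v⁻³² · v⁶⁴) · ((w⁻²)¹⁶)) · ((w²)⁴)) · ((u³)⁴)    [power of a power]
= ((v³² · ((w⁻²)¹⁶)) · ((w²)⁴)) · ((u³)⁴)    [product of powers]
= ((v³² · w⁻³²) · ((w²)⁴)) · ((u³)⁴)    [power of a power]
= ((v³² · w⁻³²) · w⁸) · ((u³)⁴)    [power of a power]
= ((v³² · w⁻³²) · w⁸) · u¹²    [power of a power]
= u¹²v³²w⁻²⁴    [product of powers]

u¹²v³²w⁻²⁴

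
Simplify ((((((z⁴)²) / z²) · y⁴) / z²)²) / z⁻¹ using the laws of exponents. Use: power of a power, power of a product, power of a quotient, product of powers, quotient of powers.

y⁸z⁹

((((((z⁴)²) / z²) · y⁴) / z²)²) / z⁻¹
= ((((((z⁴)²) / z²) · y⁴)²) / ((z²)²)) / z⁻¹    [power of a quotient]
= ((((((z⁴)²) / z²)²) · ((y⁴)²)) / ((z²)²)) / z⁻¹    [power of a product]
= ((((((z⁴)²)²) / ((z²)²)) · ((y⁴)²)) / ((z²)²)) / z⁻¹    [power of a quotient]
= (((((z⁴)⁴) / ((z²)²)) · ((y⁴)²)) / ((z²)²)) / z⁻¹    [power of a power]
= ((((z¹⁶) / ((z²)²)) · ((y⁴)²)) / ((z²)²)) / z⁻¹    [power of a power]
= (((z¹⁶ / z⁴) · ((y⁴)²)) / ((z²)²)) / z⁻¹    [power of a power]
= ((z¹² · ((y⁴)²)) / ((z²)²)) / z⁻¹    [quotient of powers]
= ((z¹² · y⁸) / ((z²)²)) / z⁻¹    [power of a power]
= ((z¹² · y⁸) / z⁴) / z⁻¹    [power of a power]
= y⁸z⁹    [quotient of powers; product of powers]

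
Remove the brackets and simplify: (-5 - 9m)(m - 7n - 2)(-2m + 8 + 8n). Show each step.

(-5 - 9m)(m - 7n - 2)(-2m + 8 + 8n)
= (-5m + 35n + 10 - 9m² + 63mn + 18m)(-2m + 8 + 8n)    [distributive law]
= (13m + 35n + 10 - 9m² + 63mn)(-2m + 8 + 8n)    [combine like terms]
= -26m² + 104m + 104mn - 70mn + 280n + 280n² - 20m + 80 + 80n + 18m³ - 72m² - 72m²n - 126m²n + 504mn + 504mn²    [distributive law]
= -98m² + 84m + 538mn + 360n + 280n² + 80 + 18m³ - 198m²n + 504mn²    [combine like terms]

-98m² + 84m + 538mn + 360n + 280n² + 80 + 18m³ - 198m²n + 504mn²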